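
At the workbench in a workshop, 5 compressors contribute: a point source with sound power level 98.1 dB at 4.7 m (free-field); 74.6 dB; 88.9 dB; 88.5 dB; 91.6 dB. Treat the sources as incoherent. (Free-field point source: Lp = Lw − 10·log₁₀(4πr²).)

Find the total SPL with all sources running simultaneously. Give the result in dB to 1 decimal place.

94.7 dB

Source at 4.7 m: Lp = 98.1 − 10·log₁₀(4π·4.7²) = 98.1 − 10·log₁₀(277.591) = 73.7 dB.
Σ 10^(Lᵢ/10) = 2.982e+09.
Combined level = 10 log₁₀(2.982e+09) = 94.7 dB.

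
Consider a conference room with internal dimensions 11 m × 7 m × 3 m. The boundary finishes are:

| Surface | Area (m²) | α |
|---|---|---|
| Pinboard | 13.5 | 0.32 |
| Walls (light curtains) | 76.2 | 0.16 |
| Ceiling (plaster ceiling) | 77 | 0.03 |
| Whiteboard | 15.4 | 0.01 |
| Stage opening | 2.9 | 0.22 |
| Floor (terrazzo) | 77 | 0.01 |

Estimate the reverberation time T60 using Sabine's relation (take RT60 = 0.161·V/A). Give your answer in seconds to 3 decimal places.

1.825 s

Equivalent absorption area: A = 13.5×0.32 + 76.2×0.16 + 77×0.03 + 15.4×0.01 + 2.9×0.22 + 77×0.01 = 20.384 m².
V = 11·7·3 = 231 m³.
RT60 = 0.161 · V / A = 0.161 × 231 / 20.384 = 1.825 s.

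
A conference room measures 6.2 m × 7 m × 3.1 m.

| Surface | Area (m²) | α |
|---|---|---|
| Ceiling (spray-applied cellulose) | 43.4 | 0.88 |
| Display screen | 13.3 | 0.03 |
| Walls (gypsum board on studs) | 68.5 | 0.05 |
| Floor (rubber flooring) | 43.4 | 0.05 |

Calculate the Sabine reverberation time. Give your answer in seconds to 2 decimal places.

0.49 sec

Equivalent absorption area: A = 43.4*0.88 + 13.3*0.03 + 68.5*0.05 + 43.4*0.05 = 44.186 m².
Volume V = 6.2 × 7 × 3.1 = 134.54 m³.
Sabine: RT60 = 0.161 × 134.54 / 44.186 = 0.49 s.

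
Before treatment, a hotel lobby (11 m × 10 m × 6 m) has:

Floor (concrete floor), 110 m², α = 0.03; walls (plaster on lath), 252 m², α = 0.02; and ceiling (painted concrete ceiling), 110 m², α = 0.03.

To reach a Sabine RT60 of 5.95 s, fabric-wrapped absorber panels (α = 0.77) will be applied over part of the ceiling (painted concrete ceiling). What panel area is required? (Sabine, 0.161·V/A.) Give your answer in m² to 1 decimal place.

8.4

Equivalent absorption area: A₁ = 110×0.03 + 252×0.02 + 110×0.03 = 11.640 m².
V = 660 m³. Target absorption A₂ = 0.161 × 660 / 5.95 = 17.859 sabins.
ΔA needed = 17.859 − 11.640 = 6.219 sabins.
Each m² of panel replacing the ceiling (painted concrete ceiling) adds (0.77 − 0.03) = 0.74 sabins.
Panel area = 6.219 / 0.74 = 8.4 m².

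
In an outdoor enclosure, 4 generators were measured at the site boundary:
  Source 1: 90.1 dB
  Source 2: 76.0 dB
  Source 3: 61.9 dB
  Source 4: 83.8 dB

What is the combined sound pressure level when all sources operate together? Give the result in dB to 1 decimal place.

Sum in the linear (power) domain: Σ 10^(Lᵢ/10) = 10^(90.1/10) + 10^(76.0/10) + 10^(61.9/10) + 10^(83.8/10) = 1.305e+09.
Combined level = 10 log₁₀(1.305e+09) = 91.2 dB.

91.2 dB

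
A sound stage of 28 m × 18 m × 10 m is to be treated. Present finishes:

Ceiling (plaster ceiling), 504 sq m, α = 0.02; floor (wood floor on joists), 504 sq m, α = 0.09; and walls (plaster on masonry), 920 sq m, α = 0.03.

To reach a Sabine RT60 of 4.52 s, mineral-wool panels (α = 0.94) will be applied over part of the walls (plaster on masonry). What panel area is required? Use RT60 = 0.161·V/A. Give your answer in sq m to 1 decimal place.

106.0

A₁ = Σ Sᵢαᵢ = 504×0.02 + 504×0.09 + 920×0.03 = 83.040 sabins.
V = 5040 m³. Target absorption A₂ = 0.161 × 5040 / 4.52 = 179.522 sabins.
ΔA needed = 179.522 − 83.040 = 96.482 sabins.
Each sq m of panel replacing the walls (plaster on masonry) adds (0.94 − 0.03) = 0.91 sabins.
Area = ΔA/Δα = 96.482/0.91 = 106.0 sq m.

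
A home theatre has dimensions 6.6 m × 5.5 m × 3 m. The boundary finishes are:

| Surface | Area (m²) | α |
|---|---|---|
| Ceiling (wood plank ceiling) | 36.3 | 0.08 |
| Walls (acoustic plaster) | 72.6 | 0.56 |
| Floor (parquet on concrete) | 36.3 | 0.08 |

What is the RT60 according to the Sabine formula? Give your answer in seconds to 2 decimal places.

0.38 s

Total absorption A = 36.3×0.08 + 72.6×0.56 + 36.3×0.08
  = 2.904 + 40.656 + 2.904 = 46.464 m² sabins.
V = 6.6·5.5·3 = 108.9 m³.
RT60 = 0.161 · V / A = 0.161 × 108.9 / 46.464 = 0.38 s.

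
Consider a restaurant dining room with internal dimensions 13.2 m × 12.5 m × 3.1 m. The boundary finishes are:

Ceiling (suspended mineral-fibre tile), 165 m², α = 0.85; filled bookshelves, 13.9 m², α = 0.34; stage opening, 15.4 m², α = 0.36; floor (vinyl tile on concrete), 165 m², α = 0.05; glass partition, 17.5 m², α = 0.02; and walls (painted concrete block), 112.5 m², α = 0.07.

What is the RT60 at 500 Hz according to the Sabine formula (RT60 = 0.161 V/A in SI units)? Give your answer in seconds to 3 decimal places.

Summing Sᵢαᵢ: 140.250 + 4.726 + 5.544 + 8.250 + 0.350 + 7.875 → A = 166.995 sabins.
V = 13.2·12.5·3.1 = 511.5 m³.
Sabine: RT60 = 0.161 × 511.5 / 166.995 = 0.493 s.

0.493 s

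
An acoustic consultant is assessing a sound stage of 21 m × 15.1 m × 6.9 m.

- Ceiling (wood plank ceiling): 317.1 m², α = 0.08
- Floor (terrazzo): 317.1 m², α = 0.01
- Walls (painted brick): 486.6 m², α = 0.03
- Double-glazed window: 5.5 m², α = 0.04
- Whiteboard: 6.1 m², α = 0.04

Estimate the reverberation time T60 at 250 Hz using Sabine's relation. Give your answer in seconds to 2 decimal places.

Total absorption A = 317.1×0.08 + 317.1×0.01 + 486.6×0.03 + 5.5×0.04 + 6.1×0.04
  = 25.368 + 3.171 + 14.598 + 0.220 + 0.244 = 43.601 m² sabins.
V = 21·15.1·6.9 = 2187.99 m³.
T = 0.161 V/A = 0.161·2187.99/43.601 = 8.08 s.

8.08 sec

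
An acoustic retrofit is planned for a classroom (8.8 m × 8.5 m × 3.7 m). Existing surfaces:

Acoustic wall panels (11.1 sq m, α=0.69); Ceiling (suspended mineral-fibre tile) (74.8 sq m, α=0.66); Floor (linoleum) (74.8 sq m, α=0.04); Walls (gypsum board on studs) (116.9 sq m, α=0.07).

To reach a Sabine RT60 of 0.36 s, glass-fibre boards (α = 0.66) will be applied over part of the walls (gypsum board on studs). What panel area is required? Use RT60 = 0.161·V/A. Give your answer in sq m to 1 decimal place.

94.2

Equivalent absorption area: A₁ = 11.1×0.69 + 74.8×0.66 + 74.8×0.04 + 116.9×0.07 = 68.202 sq m.
Required A₂ = 0.161·276.76/0.36 = 123.773 sabins.
ΔA needed = 123.773 − 68.202 = 55.571 sabins.
Each sq m of panel replacing the walls (gypsum board on studs) adds (0.66 − 0.07) = 0.59 sabins.
Panel area = 55.571 / 0.59 = 94.2 sq m.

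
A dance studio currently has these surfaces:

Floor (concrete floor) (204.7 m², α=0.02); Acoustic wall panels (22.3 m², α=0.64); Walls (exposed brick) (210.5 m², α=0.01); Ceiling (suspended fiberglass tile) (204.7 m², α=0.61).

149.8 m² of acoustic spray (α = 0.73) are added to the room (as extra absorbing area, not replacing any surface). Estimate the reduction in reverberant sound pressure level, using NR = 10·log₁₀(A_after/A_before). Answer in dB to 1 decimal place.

2.4 dB

Summing Sᵢαᵢ: 4.094 + 14.272 + 2.105 + 124.867 → A_before = 145.338 sabins.
Added absorption = 149.8 × 0.73 = 109.354 sabins.
A_after = 145.338 + 109.354 = 254.692 sabins.
NR = 10·log₁₀(254.692/145.338) = 2.4 dB.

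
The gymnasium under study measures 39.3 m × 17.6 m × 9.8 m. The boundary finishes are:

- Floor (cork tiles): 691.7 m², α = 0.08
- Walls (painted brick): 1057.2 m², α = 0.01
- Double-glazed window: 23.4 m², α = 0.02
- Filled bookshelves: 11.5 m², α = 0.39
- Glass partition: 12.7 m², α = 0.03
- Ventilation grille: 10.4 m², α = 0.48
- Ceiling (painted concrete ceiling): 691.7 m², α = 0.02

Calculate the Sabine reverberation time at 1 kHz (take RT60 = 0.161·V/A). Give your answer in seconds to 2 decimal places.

A = Σ Sᵢαᵢ = 691.7·0.08 + 1057.2·0.01 + 23.4·0.02 + 11.5·0.39 + 12.7·0.03 + 10.4·0.48 + 691.7·0.02 = 90.068 sabins.
Room volume: 6778.464 m³.
Sabine: RT60 = 0.161 × 6778.464 / 90.068 = 12.12 s.

12.12 seconds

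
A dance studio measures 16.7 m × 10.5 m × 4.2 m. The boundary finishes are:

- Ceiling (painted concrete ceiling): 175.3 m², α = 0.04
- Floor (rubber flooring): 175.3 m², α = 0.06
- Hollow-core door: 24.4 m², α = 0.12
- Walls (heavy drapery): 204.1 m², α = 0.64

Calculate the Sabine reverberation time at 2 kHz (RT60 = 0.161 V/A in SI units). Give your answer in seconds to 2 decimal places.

Summing Sᵢαᵢ: 7.012 + 10.518 + 2.928 + 130.624 → A = 151.082 sabins.
Room volume: 736.47 m³.
Sabine: RT60 = 0.161 × 736.47 / 151.082 = 0.78 s.

0.78 sec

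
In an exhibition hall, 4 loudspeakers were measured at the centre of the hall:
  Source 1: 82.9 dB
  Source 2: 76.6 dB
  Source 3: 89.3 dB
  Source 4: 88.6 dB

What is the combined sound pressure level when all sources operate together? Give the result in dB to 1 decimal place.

92.6 dB

Σ 10^(Lᵢ/10) = 1.816e+09.
Back to dB: 10·log₁₀ Σ = 92.6 dB.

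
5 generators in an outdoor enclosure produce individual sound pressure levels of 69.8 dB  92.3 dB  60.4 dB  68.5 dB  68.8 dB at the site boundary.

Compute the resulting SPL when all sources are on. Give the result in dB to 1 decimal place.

Σ 10^(Lᵢ/10) = 1.724e+09.
Back to dB: 10·log₁₀ Σ = 92.4 dB.

92.4 dB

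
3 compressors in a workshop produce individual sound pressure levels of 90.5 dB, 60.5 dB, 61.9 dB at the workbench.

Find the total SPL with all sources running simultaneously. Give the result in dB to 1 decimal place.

Converting to relative power and adding: 10^(90.5/10) + 10^(60.5/10) + 10^(61.9/10) = 1.125e+09.
Back to dB: 10·log₁₀ Σ = 90.5 dB.

90.5 dB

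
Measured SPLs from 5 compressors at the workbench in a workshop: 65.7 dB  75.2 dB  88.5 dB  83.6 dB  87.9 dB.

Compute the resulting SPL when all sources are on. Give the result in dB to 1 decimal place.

Σ 10^(Lᵢ/10) = 1.59e+09.
Back to dB: 10·log₁₀ Σ = 92.0 dB.

92.0 dB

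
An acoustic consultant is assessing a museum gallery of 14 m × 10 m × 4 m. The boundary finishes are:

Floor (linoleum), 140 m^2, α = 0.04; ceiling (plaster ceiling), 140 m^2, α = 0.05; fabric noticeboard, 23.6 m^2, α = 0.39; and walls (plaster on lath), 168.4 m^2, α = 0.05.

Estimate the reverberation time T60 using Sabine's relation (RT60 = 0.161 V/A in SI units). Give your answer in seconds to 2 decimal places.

2.98 s

Equivalent absorption area: A = 140·0.04 + 140·0.05 + 23.6·0.39 + 168.4·0.05 = 30.224 m^2.
V = 14·10·4 = 560 m³.
Sabine: RT60 = 0.161 × 560 / 30.224 = 2.98 s.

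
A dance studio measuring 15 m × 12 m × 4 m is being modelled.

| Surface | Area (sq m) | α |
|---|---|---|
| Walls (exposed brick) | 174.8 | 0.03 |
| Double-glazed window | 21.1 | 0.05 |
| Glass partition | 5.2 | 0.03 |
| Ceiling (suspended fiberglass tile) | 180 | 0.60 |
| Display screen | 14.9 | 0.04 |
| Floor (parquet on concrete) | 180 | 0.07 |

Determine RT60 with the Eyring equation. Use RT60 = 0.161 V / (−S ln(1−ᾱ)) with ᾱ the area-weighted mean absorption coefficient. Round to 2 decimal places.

0.80 seconds

Total surface area S = 174.8 + 21.1 + 5.2 + 180 + 14.9 + 180 = 576.0 sq m.
Absorption A = 174.8×0.03 + 21.1×0.05 + 5.2×0.03 + 180×0.60 + 14.9×0.04 + 180×0.07 = 127.651 sabins.
Mean coefficient ᾱ = A/S = 0.2216.
Eyring denominator: −S ln(1−ᾱ) = 144.296.
V = 15 × 12 × 4 = 720 m³.
T = 0.161·V/[−S·ln(1−ᾱ)] = 0.161·720/144.296 = 0.80 s.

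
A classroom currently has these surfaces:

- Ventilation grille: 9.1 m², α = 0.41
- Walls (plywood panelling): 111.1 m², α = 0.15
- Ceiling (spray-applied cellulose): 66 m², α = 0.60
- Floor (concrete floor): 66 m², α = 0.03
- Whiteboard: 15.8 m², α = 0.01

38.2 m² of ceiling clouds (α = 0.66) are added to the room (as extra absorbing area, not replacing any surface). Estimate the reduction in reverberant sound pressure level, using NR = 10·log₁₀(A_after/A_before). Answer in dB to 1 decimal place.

Total absorption A_before = 9.1·0.41 + 111.1·0.15 + 66·0.60 + 66·0.03 + 15.8·0.01
  = 3.731 + 16.665 + 39.600 + 1.980 + 0.158 = 62.134 m² sabins.
Added absorption = 38.2 × 0.66 = 25.212 sabins.
New total A_after = 87.346 sabins.
Reduction = 10 log₁₀(A_after/A_before) = 10 log₁₀(1.4058) = 1.5 dB.

1.5 dB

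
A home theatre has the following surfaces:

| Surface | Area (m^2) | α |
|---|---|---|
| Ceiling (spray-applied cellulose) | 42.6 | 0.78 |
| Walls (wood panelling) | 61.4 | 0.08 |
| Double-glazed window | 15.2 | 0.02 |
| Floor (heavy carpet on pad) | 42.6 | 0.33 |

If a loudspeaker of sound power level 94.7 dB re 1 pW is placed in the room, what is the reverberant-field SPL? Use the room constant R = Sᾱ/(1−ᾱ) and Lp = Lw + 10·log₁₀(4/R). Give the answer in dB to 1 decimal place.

81.8 dB

Σ(Sᵢαᵢ) = 42.6·0.78 + 61.4·0.08 + 15.2·0.02 + 42.6·0.33 = 52.502; total area S = 161.8 m^2.
ᾱ = 0.3245, so room constant R = A/(1−ᾱ) = 77.723 m^2.
Lp = 94.7 + 10·log₁₀(4/77.723) = 94.7 + (-12.88) = 81.8 dB.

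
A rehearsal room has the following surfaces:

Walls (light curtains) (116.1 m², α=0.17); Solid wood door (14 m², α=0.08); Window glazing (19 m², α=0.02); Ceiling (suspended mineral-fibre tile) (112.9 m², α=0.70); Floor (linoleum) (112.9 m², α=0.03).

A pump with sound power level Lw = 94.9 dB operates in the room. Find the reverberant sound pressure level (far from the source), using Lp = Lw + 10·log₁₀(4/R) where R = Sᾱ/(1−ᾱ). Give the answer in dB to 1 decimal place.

79.4 dB

Σ(Sᵢαᵢ) = 116.1×0.17 + 14×0.08 + 19×0.02 + 112.9×0.70 + 112.9×0.03 = 103.654; total area S = 374.9 m².
ᾱ = 103.654/374.9 = 0.2765; R = Sᾱ/(1−ᾱ) = 103.654/(1−0.2765) = 143.267 m².
Lp = 94.9 + 10·log₁₀(4/143.267) = 94.9 + (-15.54) = 79.4 dB.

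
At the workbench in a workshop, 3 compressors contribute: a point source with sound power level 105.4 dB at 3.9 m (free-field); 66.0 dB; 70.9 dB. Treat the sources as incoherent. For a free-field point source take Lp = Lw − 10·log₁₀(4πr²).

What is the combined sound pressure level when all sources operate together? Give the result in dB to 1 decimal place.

Source at 3.9 m: Lp = 105.4 − 10·log₁₀(4π·3.9²) = 105.4 − 10·log₁₀(191.134) = 82.6 dB.
Converting to relative power and adding: 10^(82.6/10) + 10^(66.0/10) + 10^(70.9/10) = 1.983e+08.
Combined level = 10 log₁₀(1.983e+08) = 83.0 dB.

83.0 dB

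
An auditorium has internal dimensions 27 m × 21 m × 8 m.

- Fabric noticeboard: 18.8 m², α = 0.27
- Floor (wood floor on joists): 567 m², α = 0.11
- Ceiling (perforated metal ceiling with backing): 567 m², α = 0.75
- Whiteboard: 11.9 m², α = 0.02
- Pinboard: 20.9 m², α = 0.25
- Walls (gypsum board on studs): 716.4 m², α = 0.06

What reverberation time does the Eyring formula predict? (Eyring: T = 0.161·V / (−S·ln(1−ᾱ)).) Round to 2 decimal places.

1.15 s

S = Σ Sᵢ = 1902.0 m².
Absorption A = 18.8×0.27 + 567×0.11 + 567×0.75 + 11.9×0.02 + 20.9×0.25 + 716.4×0.06 = 541.143 sabins.
ᾱ = 541.143 / 1902.0 = 0.2845.
−S·ln(1−ᾱ) = −1902.0 × ln(1 − 0.2845) = 636.740.
V = 27 × 21 × 8 = 4536 m³.
T = 0.161·V/[−S·ln(1−ᾱ)] = 0.161·4536/636.740 = 1.15 s.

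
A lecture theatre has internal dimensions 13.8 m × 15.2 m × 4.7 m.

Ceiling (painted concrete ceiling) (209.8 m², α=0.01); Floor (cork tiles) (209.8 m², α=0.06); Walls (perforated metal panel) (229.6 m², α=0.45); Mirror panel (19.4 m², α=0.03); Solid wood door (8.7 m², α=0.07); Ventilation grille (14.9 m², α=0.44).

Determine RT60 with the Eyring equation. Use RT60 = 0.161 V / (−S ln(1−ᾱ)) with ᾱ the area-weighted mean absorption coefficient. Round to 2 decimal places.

S = Σ Sᵢ = 692.2 m².
Absorption A = 209.8×0.01 + 209.8×0.06 + 229.6×0.45 + 19.4×0.03 + 8.7×0.07 + 14.9×0.44 = 125.753 sabins.
ᾱ = 125.753 / 692.2 = 0.1817.
−S·ln(1−ᾱ) = −692.2 × ln(1 − 0.1817) = 138.804.
V = 13.8 × 15.2 × 4.7 = 985.872 m³.
T = 0.161·V/[−S·ln(1−ᾱ)] = 0.161·985.872/138.804 = 1.14 s.

1.14 s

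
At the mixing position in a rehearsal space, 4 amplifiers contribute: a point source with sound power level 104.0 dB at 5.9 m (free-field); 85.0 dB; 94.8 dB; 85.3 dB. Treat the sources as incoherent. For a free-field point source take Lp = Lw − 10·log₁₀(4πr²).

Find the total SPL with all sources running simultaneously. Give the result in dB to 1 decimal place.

95.7 dB

Source at 5.9 m: Lp = 104.0 − 10·log₁₀(4π·5.9²) = 104.0 − 10·log₁₀(437.435) = 77.6 dB.
Σ 10^(Lᵢ/10) = 3.733e+09.
Back to dB: 10·log₁₀ Σ = 95.7 dB.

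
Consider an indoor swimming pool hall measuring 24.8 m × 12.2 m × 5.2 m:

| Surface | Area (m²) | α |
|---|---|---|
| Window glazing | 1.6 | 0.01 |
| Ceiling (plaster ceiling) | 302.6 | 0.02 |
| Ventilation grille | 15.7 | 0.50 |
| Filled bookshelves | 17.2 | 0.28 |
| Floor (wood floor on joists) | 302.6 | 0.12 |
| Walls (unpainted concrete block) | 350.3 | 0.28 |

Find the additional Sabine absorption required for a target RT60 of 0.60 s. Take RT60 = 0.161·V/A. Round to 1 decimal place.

Summing Sᵢαᵢ: 0.016 + 6.052 + 7.850 + 4.816 + 36.312 + 98.084 → A₁ = 153.130 sabins.
Target A₂ = 0.161·1573.312/0.60 = 422.172 sabins (V = 1573.312 m³).
Shortfall: 422.172 − 153.130 = 269.0 sabins.

269.0 sabins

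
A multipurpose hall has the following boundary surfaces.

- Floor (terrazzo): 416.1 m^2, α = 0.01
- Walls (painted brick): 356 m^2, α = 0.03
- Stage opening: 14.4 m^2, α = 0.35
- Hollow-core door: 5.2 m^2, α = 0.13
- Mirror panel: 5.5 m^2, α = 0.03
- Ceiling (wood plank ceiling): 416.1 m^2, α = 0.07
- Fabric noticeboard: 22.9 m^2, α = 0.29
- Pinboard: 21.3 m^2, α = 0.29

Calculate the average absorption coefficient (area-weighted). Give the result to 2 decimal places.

Total surface area S = 1257.5 m^2.
Σ(Sᵢαᵢ) = 416.1×0.01 + 356×0.03 + 14.4×0.35 + 5.2×0.13 + 5.5×0.03 + 416.1×0.07 + 22.9×0.29 + 21.3×0.29 = 62.667.
ᾱ = 62.667 / 1257.5 = 0.05.

0.05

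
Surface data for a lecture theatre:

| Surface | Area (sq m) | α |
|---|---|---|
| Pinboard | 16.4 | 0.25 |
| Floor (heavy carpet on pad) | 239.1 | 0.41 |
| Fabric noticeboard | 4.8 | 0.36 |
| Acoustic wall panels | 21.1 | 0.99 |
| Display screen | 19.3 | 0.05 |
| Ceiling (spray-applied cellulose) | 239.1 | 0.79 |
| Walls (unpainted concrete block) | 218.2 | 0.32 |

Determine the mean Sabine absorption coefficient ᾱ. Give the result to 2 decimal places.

S = Σ Sᵢ = 16.4 + 239.1 + 4.8 + 21.1 + 19.3 + 239.1 + 218.2 = 758.0 sq m.
A = 16.4·0.25 + 239.1·0.41 + 4.8·0.36 + 21.1·0.99 + 19.3·0.05 + 239.1·0.79 + 218.2·0.32 = 384.426 sabins.
ᾱ = 384.426 / 758.0 = 0.51.

0.51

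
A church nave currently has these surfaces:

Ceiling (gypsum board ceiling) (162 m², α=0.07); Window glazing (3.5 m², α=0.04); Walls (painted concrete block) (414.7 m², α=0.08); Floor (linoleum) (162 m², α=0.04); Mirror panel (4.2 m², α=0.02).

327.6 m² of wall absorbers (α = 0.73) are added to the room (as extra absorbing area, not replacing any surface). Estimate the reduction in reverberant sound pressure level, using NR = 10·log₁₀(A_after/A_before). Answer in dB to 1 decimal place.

7.5 dB

Total absorption A_before = 162·0.07 + 3.5·0.04 + 414.7·0.08 + 162·0.04 + 4.2·0.02
  = 11.340 + 0.140 + 33.176 + 6.480 + 0.084 = 51.220 m² sabins.
Treatment contributes 327.6·0.73 = 239.148 sabins.
A_after = 51.220 + 239.148 = 290.368 sabins.
Reduction = 10 log₁₀(A_after/A_before) = 10 log₁₀(5.6690) = 7.5 dB.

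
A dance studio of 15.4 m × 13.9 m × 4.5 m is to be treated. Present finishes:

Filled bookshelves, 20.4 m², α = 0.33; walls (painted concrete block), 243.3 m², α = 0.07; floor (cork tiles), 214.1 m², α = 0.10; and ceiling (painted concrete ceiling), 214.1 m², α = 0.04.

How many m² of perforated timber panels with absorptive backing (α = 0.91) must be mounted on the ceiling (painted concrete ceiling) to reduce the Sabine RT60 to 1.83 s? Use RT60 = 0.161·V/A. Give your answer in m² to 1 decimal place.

Equivalent absorption area: A₁ = 20.4*0.33 + 243.3*0.07 + 214.1*0.10 + 214.1*0.04 = 53.737 m².
V = 963.27 m³. Target absorption A₂ = 0.161 × 963.27 / 1.83 = 84.747 sabins.
ΔA needed = 84.747 − 53.737 = 31.010 sabins.
Each m² of panel replacing the ceiling (painted concrete ceiling) adds (0.91 − 0.04) = 0.87 sabins.
Panel area = 31.010 / 0.87 = 35.6 m².

35.6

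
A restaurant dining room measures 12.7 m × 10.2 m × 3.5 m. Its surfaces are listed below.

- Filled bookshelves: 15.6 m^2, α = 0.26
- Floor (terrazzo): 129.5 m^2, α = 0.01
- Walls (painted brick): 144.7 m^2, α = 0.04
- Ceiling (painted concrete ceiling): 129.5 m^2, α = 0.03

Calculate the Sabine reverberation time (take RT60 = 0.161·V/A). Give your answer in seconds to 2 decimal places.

4.86 s

Total absorption A = 15.6*0.26 + 129.5*0.01 + 144.7*0.04 + 129.5*0.03
  = 4.056 + 1.295 + 5.788 + 3.885 = 15.024 m^2 sabins.
Volume V = 12.7 × 10.2 × 3.5 = 453.39 m³.
RT60 = 0.161 · V / A = 0.161 × 453.39 / 15.024 = 4.86 s.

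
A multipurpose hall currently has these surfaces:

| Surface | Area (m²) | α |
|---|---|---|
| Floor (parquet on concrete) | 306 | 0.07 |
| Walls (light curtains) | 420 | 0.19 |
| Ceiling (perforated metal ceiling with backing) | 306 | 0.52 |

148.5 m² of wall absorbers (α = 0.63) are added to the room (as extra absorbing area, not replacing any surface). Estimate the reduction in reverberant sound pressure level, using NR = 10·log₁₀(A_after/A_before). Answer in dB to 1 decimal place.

1.3 dB

A_before = Σ Sᵢαᵢ = 306·0.07 + 420·0.19 + 306·0.52 = 260.340 sabins.
Added absorption = 148.5 × 0.63 = 93.555 sabins.
New total A_after = 353.895 sabins.
Reduction = 10 log₁₀(A_after/A_before) = 10 log₁₀(1.3594) = 1.3 dB.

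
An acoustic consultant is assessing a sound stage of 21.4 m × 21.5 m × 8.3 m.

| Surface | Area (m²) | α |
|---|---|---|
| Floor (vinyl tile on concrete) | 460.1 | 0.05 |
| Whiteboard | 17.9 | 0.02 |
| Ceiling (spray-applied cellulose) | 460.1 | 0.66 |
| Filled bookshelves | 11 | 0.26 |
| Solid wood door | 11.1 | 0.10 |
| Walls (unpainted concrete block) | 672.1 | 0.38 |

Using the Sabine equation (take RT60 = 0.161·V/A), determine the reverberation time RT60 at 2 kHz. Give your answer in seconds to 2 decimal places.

Total absorption A = 460.1*0.05 + 17.9*0.02 + 460.1*0.66 + 11*0.26 + 11.1*0.10 + 672.1*0.38
  = 23.005 + 0.358 + 303.666 + 2.860 + 1.110 + 255.398 = 586.397 m² sabins.
V = 21.4·21.5·8.3 = 3818.83 m³.
Sabine: RT60 = 0.161 × 3818.83 / 586.397 = 1.05 s.

1.05 s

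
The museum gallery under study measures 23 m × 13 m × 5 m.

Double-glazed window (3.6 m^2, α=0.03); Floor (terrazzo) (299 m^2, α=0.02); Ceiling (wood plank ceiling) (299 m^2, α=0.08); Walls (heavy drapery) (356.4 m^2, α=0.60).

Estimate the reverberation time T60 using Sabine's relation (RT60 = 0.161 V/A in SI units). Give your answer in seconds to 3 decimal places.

Summing Sᵢαᵢ: 0.108 + 5.980 + 23.920 + 213.840 → A = 243.848 sabins.
Volume V = 23 × 13 × 5 = 1495 m³.
RT60 = 0.161 · V / A = 0.161 × 1495 / 243.848 = 0.987 s.

0.987 s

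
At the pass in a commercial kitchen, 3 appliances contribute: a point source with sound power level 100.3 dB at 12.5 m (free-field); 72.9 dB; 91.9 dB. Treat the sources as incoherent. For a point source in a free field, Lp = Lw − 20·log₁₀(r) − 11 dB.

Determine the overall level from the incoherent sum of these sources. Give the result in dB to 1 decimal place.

92.0 dB

Source at 12.5 m: Lp = 100.3 − 20·log₁₀(12.5) − 11 = 67.4 dB.
Σ 10^(Lᵢ/10) = 1.574e+09.
Back to dB: 10·log₁₀ Σ = 92.0 dB.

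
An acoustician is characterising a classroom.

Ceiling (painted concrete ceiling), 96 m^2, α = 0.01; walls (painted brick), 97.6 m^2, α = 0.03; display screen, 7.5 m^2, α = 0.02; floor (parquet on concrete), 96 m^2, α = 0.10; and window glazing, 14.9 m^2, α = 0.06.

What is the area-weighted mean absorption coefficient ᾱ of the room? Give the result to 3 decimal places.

Total surface area S = 312.0 m^2.
Weighted sum Σ Sα = 14.532.
ᾱ = 14.532 / 312.0 = 0.047.

0.047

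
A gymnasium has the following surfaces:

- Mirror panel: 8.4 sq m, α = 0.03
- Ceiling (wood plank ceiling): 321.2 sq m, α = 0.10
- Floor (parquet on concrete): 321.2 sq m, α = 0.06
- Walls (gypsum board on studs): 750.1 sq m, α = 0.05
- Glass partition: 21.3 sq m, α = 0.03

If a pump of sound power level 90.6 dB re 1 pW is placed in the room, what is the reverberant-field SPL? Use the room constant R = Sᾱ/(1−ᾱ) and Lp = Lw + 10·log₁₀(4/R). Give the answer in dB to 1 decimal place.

76.8 dB

Σ(Sᵢαᵢ) = 8.4·0.03 + 321.2·0.10 + 321.2·0.06 + 750.1·0.05 + 21.3·0.03 = 89.788; total area S = 1422.2 sq m.
ᾱ = 89.788/1422.2 = 0.0631; R = Sᾱ/(1−ᾱ) = 89.788/(1−0.0631) = 95.835 sq m.
Lp = Lw + 10 log₁₀(4/R) = 90.6 -13.79 = 76.8 dB.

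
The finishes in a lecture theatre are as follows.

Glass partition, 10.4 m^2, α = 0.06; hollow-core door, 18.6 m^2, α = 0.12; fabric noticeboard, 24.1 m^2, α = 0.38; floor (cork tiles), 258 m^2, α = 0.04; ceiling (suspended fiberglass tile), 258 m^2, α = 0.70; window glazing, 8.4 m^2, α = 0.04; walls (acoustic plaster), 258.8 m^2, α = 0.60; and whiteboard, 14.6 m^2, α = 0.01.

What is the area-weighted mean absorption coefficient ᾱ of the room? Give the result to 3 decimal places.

Total surface area S = 850.9 m^2.
A = 10.4*0.06 + 18.6*0.12 + 24.1*0.38 + 258*0.04 + 258*0.70 + 8.4*0.04 + 258.8*0.60 + 14.6*0.01 = 358.696 sabins.
ᾱ = 358.696 / 850.9 = 0.422.

0.422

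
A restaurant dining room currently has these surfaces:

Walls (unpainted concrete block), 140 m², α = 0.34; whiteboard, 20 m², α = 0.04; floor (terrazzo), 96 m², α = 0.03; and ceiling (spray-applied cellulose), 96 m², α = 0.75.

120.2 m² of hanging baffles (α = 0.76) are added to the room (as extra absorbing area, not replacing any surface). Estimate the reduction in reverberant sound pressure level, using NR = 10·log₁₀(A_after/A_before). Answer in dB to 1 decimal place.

2.4 dB

Summing Sᵢαᵢ: 47.600 + 0.800 + 2.880 + 72.000 → A_before = 123.280 sabins.
Added absorption = 120.2 × 0.76 = 91.352 sabins.
A_after = 123.280 + 91.352 = 214.632 sabins.
NR = 10·log₁₀(214.632/123.280) = 2.4 dB.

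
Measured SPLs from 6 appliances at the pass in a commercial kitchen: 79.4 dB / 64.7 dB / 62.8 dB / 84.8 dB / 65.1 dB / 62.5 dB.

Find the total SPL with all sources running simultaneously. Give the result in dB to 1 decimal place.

86.0 dB

Converting to relative power and adding: 10^(79.4/10) + 10^(64.7/10) + 10^(62.8/10) + 10^(84.8/10) + 10^(65.1/10) + 10^(62.5/10) = 3.99e+08.
L_total = 10·log₁₀(3.99e+08) = 86.0 dB.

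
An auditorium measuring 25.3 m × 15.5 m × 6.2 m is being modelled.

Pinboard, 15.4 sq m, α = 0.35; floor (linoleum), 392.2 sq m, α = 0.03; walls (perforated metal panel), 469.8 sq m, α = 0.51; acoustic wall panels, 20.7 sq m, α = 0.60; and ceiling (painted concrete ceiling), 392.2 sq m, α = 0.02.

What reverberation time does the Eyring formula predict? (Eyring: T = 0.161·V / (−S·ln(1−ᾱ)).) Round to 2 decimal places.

S = Σ Sᵢ = 1290.3 sq m.
Σ(Sᵢαᵢ) = 15.4×0.35 + 392.2×0.03 + 469.8×0.51 + 20.7×0.60 + 392.2×0.02 = 277.018.
ᾱ = 277.018 / 1290.3 = 0.2147.
Eyring denominator: −S ln(1−ᾱ) = 311.852.
V = 25.3 × 15.5 × 6.2 = 2431.33 m³.
RT60 = 0.161 × 2431.33 / 311.852 = 1.26 s.

1.26 sec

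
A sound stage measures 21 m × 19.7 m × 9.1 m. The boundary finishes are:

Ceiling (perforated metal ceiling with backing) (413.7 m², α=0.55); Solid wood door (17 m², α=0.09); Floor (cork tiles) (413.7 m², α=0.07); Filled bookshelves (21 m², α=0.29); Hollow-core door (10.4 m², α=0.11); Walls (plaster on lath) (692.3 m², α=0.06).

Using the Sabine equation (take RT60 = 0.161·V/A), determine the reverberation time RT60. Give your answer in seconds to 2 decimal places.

A = Σ Sᵢαᵢ = 413.7·0.55 + 17·0.09 + 413.7·0.07 + 21·0.29 + 10.4·0.11 + 692.3·0.06 = 306.796 sabins.
Room volume: 3764.67 m³.
Sabine: RT60 = 0.161 × 3764.67 / 306.796 = 1.98 s.

1.98 s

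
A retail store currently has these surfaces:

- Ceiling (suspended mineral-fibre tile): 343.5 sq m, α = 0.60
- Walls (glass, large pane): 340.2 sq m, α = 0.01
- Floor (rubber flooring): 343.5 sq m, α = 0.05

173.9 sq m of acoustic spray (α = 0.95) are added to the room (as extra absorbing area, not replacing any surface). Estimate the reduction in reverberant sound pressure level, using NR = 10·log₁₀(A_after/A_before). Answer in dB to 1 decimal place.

Equivalent absorption area: A_before = 343.5*0.60 + 340.2*0.01 + 343.5*0.05 = 226.677 sq m.
Treatment contributes 173.9·0.95 = 165.205 sabins.
New total A_after = 391.882 sabins.
NR = 10·log₁₀(391.882/226.677) = 2.4 dB.

2.4 dB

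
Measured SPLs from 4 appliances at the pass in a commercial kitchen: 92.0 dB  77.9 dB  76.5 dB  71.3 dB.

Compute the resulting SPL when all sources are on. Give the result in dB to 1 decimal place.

92.3 dB

Converting to relative power and adding: 10^(92.0/10) + 10^(77.9/10) + 10^(76.5/10) + 10^(71.3/10) = 1.705e+09.
L_total = 10·log₁₀(1.705e+09) = 92.3 dB.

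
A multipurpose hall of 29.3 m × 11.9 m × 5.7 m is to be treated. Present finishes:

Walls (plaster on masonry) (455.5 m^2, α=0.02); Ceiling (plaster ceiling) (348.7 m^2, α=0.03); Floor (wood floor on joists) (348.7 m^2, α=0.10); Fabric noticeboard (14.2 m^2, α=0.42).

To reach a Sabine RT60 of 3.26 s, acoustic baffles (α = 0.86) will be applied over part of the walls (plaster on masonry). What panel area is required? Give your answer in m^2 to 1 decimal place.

Total absorption A₁ = 455.5×0.02 + 348.7×0.03 + 348.7×0.10 + 14.2×0.42
  = 9.110 + 10.461 + 34.870 + 5.964 = 60.405 m^2 sabins.
V = 1987.419 m³. Target absorption A₂ = 0.161 × 1987.419 / 3.26 = 98.152 sabins.
Absorption to add: 98.152 − 60.405 = 37.747 sabins.
Each m^2 of panel replacing the walls (plaster on masonry) adds (0.86 − 0.02) = 0.84 sabins.
Panel area = 37.747 / 0.84 = 44.9 m^2.

44.9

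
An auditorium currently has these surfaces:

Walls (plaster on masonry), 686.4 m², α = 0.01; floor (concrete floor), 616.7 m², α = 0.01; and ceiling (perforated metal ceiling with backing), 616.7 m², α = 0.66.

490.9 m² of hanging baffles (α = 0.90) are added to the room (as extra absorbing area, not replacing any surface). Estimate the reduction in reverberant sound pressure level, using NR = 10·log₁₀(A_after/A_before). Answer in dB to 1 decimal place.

Total absorption A_before = 686.4×0.01 + 616.7×0.01 + 616.7×0.66
  = 6.864 + 6.167 + 407.022 = 420.053 m² sabins.
Treatment contributes 490.9·0.90 = 441.810 sabins.
New total A_after = 861.863 sabins.
NR = 10·log₁₀(861.863/420.053) = 3.1 dB.

3.1 dB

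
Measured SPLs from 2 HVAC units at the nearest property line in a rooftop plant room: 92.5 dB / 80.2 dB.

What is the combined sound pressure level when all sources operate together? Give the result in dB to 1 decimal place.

Σ 10^(Lᵢ/10) = 1.883e+09.
L_total = 10·log₁₀(1.883e+09) = 92.7 dB.

92.7 dB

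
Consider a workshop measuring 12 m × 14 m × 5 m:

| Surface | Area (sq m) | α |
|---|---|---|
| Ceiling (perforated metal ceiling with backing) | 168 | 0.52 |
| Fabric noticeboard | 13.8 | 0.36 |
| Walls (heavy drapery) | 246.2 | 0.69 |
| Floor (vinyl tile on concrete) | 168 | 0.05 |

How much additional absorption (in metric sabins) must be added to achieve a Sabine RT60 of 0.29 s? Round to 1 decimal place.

Equivalent absorption area: A₁ = 168×0.52 + 13.8×0.36 + 246.2×0.69 + 168×0.05 = 270.606 sq m.
For T = 0.29 s, need A₂ = 0.161·V/T = 0.161·840/0.29 = 466.345 sabins.
ΔA = A₂ − A₁ = 466.345 − 270.606 = 195.7 sabins.

195.7 sabins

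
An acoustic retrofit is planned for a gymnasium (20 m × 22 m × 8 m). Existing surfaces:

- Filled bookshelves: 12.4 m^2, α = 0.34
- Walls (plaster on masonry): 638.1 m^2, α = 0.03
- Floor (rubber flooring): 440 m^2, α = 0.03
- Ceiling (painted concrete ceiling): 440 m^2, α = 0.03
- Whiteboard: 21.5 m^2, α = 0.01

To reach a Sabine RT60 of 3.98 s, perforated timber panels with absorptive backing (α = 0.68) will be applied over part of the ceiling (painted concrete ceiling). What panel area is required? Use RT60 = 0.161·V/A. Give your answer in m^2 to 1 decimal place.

Equivalent absorption area: A₁ = 12.4×0.34 + 638.1×0.03 + 440×0.03 + 440×0.03 + 21.5×0.01 = 49.974 m^2.
V = 3520 m³. Target absorption A₂ = 0.161 × 3520 / 3.98 = 142.392 sabins.
Absorption to add: 142.392 − 49.974 = 92.418 sabins.
Each m^2 of panel replacing the ceiling (painted concrete ceiling) adds (0.68 − 0.03) = 0.65 sabins.
Panel area = 92.418 / 0.65 = 142.2 m^2.

142.2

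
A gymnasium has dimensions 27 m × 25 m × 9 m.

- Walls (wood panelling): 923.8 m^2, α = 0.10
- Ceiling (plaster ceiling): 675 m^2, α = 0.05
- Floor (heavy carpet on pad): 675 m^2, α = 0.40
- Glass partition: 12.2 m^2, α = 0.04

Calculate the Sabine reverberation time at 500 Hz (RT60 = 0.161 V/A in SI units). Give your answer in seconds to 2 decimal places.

Total absorption A = 923.8·0.10 + 675·0.05 + 675·0.40 + 12.2·0.04
  = 92.380 + 33.750 + 270.000 + 0.488 = 396.618 m^2 sabins.
Room volume: 6075 m³.
T = 0.161 V/A = 0.161·6075/396.618 = 2.47 s.

2.47 s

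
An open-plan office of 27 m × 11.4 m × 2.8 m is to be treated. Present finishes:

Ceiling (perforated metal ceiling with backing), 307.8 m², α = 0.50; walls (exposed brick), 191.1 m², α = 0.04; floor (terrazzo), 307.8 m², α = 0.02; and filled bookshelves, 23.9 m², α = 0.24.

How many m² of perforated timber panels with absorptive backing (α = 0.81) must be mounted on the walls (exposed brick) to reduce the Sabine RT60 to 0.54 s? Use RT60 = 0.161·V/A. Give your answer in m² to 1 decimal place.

A₁ = Σ Sᵢαᵢ = 307.8·0.50 + 191.1·0.04 + 307.8·0.02 + 23.9·0.24 = 173.436 sabins.
Required A₂ = 0.161·861.84/0.54 = 256.956 sabins.
ΔA needed = 256.956 − 173.436 = 83.520 sabins.
Each m² of panel replacing the walls (exposed brick) adds (0.81 − 0.04) = 0.77 sabins.
Area = ΔA/Δα = 83.520/0.77 = 108.5 m².

108.5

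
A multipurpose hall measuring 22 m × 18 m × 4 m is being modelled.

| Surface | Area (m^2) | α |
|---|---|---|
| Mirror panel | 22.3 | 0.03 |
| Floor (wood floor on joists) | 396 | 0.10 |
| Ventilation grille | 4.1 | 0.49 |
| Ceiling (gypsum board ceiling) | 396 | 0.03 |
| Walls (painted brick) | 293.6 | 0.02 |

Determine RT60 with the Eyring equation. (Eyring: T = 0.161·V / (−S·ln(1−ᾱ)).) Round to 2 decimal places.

4.13 sec

S = Σ Sᵢ = 1112.0 m^2.
Absorption A = 22.3×0.03 + 396×0.10 + 4.1×0.49 + 396×0.03 + 293.6×0.02 = 60.030 sabins.
Mean coefficient ᾱ = A/S = 0.0540.
Eyring denominator: −S ln(1−ᾱ) = 61.730.
V = 22 × 18 × 4 = 1584 m³.
RT60 = 0.161 × 1584 / 61.730 = 4.13 s.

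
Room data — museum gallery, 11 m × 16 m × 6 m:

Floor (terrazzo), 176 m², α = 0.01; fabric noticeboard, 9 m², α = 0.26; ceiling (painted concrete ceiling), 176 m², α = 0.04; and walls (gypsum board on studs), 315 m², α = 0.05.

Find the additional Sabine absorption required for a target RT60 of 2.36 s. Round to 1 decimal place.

Total absorption A₁ = 176·0.01 + 9·0.26 + 176·0.04 + 315·0.05
  = 1.760 + 2.340 + 7.040 + 15.750 = 26.890 m² sabins.
Target A₂ = 0.161·1056/2.36 = 72.041 sabins (V = 1056 m³).
Shortfall: 72.041 − 26.890 = 45.2 sabins.

45.2 sabins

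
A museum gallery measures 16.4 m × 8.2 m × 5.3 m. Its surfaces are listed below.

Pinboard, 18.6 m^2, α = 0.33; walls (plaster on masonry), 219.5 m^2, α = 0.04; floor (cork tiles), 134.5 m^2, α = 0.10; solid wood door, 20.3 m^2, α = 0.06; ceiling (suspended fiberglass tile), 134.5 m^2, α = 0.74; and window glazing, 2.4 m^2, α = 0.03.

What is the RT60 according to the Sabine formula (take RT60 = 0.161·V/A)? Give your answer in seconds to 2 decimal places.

A = Σ Sᵢαᵢ = 18.6×0.33 + 219.5×0.04 + 134.5×0.10 + 20.3×0.06 + 134.5×0.74 + 2.4×0.03 = 129.188 sabins.
V = 16.4·8.2·5.3 = 712.744 m³.
T = 0.161 V/A = 0.161·712.744/129.188 = 0.89 s.

0.89 s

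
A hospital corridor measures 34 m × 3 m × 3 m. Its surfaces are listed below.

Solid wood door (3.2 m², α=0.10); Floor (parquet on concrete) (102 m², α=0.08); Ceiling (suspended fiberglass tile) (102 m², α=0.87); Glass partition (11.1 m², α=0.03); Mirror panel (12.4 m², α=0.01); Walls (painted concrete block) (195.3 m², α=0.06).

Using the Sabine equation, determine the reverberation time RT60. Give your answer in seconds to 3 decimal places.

0.450 seconds

Total absorption A = 3.2·0.10 + 102·0.08 + 102·0.87 + 11.1·0.03 + 12.4·0.01 + 195.3·0.06
  = 0.320 + 8.160 + 88.740 + 0.333 + 0.124 + 11.718 = 109.395 m² sabins.
Room volume: 306 m³.
T = 0.161 V/A = 0.161·306/109.395 = 0.450 s.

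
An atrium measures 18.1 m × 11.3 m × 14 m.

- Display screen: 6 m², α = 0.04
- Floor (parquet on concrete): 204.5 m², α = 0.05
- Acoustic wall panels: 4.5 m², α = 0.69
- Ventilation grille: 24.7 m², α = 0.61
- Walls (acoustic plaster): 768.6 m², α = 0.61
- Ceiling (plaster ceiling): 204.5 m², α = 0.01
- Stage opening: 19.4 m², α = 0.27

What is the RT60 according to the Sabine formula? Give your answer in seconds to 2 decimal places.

Total absorption A = 6·0.04 + 204.5·0.05 + 4.5·0.69 + 24.7·0.61 + 768.6·0.61 + 204.5·0.01 + 19.4·0.27
  = 0.240 + 10.225 + 3.105 + 15.067 + 468.846 + 2.045 + 5.238 = 504.766 m² sabins.
V = 18.1·11.3·14 = 2863.42 m³.
T = 0.161 V/A = 0.161·2863.42/504.766 = 0.91 s.

0.91 sec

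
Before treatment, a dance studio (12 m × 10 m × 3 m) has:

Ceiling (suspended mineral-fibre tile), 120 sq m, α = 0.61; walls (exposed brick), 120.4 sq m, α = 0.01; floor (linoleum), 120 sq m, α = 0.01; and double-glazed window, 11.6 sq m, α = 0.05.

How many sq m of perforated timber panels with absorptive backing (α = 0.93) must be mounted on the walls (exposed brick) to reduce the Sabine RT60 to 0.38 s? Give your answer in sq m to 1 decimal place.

A₁ = Σ Sᵢαᵢ = 120·0.61 + 120.4·0.01 + 120·0.01 + 11.6·0.05 = 76.184 sabins.
Required A₂ = 0.161·360/0.38 = 152.526 sabins.
Absorption to add: 152.526 − 76.184 = 76.342 sabins.
Net gain per sq m: Δα = 0.93 − 0.01 = 0.92.
Panel area = 76.342 / 0.92 = 83.0 sq m.

83.0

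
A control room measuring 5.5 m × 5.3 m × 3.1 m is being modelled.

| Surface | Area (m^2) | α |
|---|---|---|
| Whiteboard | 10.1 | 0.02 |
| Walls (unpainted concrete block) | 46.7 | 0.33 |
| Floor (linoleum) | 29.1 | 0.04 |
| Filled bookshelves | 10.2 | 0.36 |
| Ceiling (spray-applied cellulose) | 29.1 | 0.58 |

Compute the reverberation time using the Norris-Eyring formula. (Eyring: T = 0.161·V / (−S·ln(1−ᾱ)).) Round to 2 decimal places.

Total surface area S = 10.1 + 46.7 + 29.1 + 10.2 + 29.1 = 125.2 m^2.
Absorption A = 10.1×0.02 + 46.7×0.33 + 29.1×0.04 + 10.2×0.36 + 29.1×0.58 = 37.327 sabins.
ᾱ = 37.327 / 125.2 = 0.2981.
Eyring denominator: −S ln(1−ᾱ) = 44.316.
V = 5.5 × 5.3 × 3.1 = 90.365 m³.
T = 0.161·V/[−S·ln(1−ᾱ)] = 0.161·90.365/44.316 = 0.33 s.

0.33 seconds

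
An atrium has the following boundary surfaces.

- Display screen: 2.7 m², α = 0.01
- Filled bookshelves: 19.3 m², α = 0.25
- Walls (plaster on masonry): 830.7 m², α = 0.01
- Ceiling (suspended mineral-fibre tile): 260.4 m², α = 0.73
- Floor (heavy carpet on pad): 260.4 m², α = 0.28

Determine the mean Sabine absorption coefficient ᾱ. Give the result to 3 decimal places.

0.201

Total surface area S = 1373.5 m².
A = 2.7*0.01 + 19.3*0.25 + 830.7*0.01 + 260.4*0.73 + 260.4*0.28 = 276.163 sabins.
ᾱ = 276.163 / 1373.5 = 0.201.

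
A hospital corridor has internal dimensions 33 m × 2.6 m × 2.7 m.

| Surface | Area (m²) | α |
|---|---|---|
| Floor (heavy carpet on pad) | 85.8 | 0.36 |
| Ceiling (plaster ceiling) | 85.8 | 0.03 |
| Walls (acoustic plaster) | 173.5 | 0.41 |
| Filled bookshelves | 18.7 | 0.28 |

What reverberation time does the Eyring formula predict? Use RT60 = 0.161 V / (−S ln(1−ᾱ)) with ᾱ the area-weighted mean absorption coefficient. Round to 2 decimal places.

0.29 sec

S = Σ Sᵢ = 363.8 m².
Σ(Sᵢαᵢ) = 85.8·0.36 + 85.8·0.03 + 173.5·0.41 + 18.7·0.28 = 109.833.
ᾱ = 109.833 / 363.8 = 0.3019.
−S·ln(1−ᾱ) = −363.8 × ln(1 − 0.3019) = 130.747.
V = 33 × 2.6 × 2.7 = 231.66 m³.
RT60 = 0.161 × 231.66 / 130.747 = 0.29 s.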